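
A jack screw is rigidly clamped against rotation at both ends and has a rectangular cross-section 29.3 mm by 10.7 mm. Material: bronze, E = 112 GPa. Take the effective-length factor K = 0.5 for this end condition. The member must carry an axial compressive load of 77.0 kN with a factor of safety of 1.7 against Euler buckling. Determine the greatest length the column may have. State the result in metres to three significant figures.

Buckling occurs about the weak axis: I_min = h·b³/12 with b = 10.7 mm (the shorter side).
I_min = 29.3×10.7³/12 = 2.991×10^3 mm⁴
I = 2.991×10^-9 m⁴
Required critical load P_cr = n·P = 1.7 × 77.0 = 130.9 kN = 1.309×10^5 N
From P_cr = π²EI/(K·L)²:  L = (1/K)·√(π²EI/P_cr) = (1/0.5)·√(π²×1.12×10^11×2.991×10^-9/1.309×10^5)
L = 0.318 m

L_max ≈ 0.318 m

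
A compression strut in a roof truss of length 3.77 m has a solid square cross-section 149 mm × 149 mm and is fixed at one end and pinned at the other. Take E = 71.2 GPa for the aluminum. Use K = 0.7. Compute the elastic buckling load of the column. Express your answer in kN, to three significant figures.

P_cr ≈ 4140 kN

I = a⁴/12 = 149⁴/12 = 4.107×10^7 mm⁴
I = 4.107×10^7 mm⁴ = 4.107×10^-5 m⁴
Effective length L_e = K·L = 0.7 × 3.77 = 2.639 m
P_cr = π²EI / L_e² = π² × 71.2×10⁹ × 4.107×10^-5 / 2.639² = 4.144×10^6 N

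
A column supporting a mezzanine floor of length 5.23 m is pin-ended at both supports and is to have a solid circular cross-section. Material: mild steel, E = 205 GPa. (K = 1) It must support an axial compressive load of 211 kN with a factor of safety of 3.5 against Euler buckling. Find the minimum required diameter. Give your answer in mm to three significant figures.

Required P_cr = n·P = 3.5 × 211 = 738.5 kN
L_e = K·L = 1 × 5.23 = 5.230 m
Required I = P_cr·L_e²/(π²E) = 7.385×10^5 × 5.230² / (π² × 2.05×10^11) = 9.984×10^-6 m⁴
I_req = 9.984×10^6 mm⁴
Solid circle: I = πd⁴/64  ⇒  d = (64I/π)^(1/4) = (64×9.984×10^6/π)^(1/4) = 119 mm

d ≈ 119 mm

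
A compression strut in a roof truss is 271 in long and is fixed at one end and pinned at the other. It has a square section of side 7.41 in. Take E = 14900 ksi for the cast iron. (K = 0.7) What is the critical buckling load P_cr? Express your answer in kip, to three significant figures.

I = a⁴/12 = 7.41⁴/12 = 251.2 in⁴
Effective length L_e = K·L = 0.7 × 271 = 189.7 in
P_cr = π²EI / L_e² = π² × 14900×10³ × 251.2 / 189.7² = 1.027×10^6 lb

P_cr ≈ 1030 kip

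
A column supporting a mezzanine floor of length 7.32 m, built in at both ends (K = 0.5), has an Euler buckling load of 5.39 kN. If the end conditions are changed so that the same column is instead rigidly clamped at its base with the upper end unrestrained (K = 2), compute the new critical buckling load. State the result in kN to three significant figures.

P_cr ∝ 1/K², so P_cr,new = P_cr,old × (K_old/K_new)² = 5.39 × (0.5/2)²
= 5.39 × 0.06250 = 0.337 kN

P_cr ≈ 0.337 kN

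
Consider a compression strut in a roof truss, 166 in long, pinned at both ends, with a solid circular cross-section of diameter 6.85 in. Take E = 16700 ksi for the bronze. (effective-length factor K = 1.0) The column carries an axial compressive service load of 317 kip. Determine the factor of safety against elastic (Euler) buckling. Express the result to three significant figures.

I = πd⁴/64 = π×6.85⁴/64 = 108.1 in⁴
Effective length L_e = K·L = 1 × 166 = 166.0 in
P_cr = π²EI / L_e² = π² × 16700×10³ × 108.1 / 166.0² = 6.464×10^5 lb
Factor of safety n = P_cr / P = 646.45 / 317 = 2.04

n ≈ 2.04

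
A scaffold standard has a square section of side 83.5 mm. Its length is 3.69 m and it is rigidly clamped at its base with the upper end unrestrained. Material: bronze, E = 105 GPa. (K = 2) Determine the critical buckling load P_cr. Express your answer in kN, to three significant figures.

I = a⁴/12 = 83.5⁴/12 = 4.051×10^6 mm⁴
I = 4.051×10^6 mm⁴ = 4.051×10^-6 m⁴
Effective length L_e = K·L = 2 × 3.69 = 7.380 m
P_cr = π²EI / L_e² = π² × 105×10⁹ × 4.051×10^-6 / 7.380² = 7.708×10^4 N

P_cr ≈ 77.1 kN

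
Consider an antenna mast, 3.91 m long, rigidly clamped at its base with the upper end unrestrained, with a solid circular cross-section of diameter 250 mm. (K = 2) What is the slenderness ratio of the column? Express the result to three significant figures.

I = πd⁴/64 = π×250⁴/64 = 1.917×10^8 mm⁴
A = 4.909×10^4 mm²;  r_min = √(I/A) = √(1.917×10^8/4.909×10^4) = 62.50 mm
L_e = K·L = 2 × 3.91 m = 7.820 m = 7820.0 mm
λ = L_e / r_min = 7820.0 / 62.50 = 125

λ ≈ 125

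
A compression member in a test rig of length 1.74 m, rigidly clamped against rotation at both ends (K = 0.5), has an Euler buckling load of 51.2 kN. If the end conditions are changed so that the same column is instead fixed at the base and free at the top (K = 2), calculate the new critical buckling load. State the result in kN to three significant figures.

P_cr ∝ 1/K², so P_cr,new = P_cr,old × (K_old/K_new)² = 51.2 × (0.5/2)²
= 51.2 × 0.06250 = 3.20 kN

P_cr ≈ 3.20 kN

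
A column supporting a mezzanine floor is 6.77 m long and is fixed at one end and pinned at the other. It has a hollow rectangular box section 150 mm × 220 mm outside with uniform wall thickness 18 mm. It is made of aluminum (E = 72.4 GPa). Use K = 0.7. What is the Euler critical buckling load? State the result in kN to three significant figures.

Inner dimensions: h_i = 220 − 2×18 = 184.0 mm, b_i = 150 − 2×18 = 114.0 mm
Weak-axis I_min = (h_o·b_o³ − h_i·b_i³)/12 with b_o = 150, b_i = 114.0 mm (shorter outer/inner sides).
I_min = (220×150³ − 184.0×114.0³)/12 = 3.916×10^7 mm⁴
I = 3.916×10^7 mm⁴ = 3.916×10^-5 m⁴
Effective length L_e = K·L = 0.7 × 6.77 = 4.739 m
P_cr = π²EI / L_e² = π² × 72.4×10⁹ × 3.916×10^-5 / 4.739² = 1.246×10^6 N

P_cr ≈ 1250 kN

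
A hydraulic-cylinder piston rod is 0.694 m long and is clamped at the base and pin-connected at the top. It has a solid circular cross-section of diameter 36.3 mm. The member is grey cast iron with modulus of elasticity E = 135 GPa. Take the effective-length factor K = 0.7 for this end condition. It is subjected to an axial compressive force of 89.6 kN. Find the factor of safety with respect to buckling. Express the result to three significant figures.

I = πd⁴/64 = π×36.3⁴/64 = 8.523×10^4 mm⁴
I = 8.523×10^4 mm⁴ = 8.523×10^-8 m⁴
Effective length L_e = K·L = 0.7 × 0.694 = 0.4858 m
P_cr = π²EI / L_e² = π² × 135×10⁹ × 8.523×10^-8 / 0.4858² = 4.812×10^5 N
Factor of safety n = P_cr / P = 481.19 / 89.6 = 5.37

n ≈ 5.37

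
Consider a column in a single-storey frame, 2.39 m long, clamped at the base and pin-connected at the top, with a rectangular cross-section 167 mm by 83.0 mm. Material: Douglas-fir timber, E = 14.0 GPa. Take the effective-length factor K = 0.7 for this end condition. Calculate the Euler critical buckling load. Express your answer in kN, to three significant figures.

P_cr ≈ 393 kN

Buckling occurs about the weak axis: I_min = h·b³/12 with b = 83.0 mm (the shorter side).
I_min = 167×83.0³/12 = 7.957×10^6 mm⁴
I = 7.957×10^6 mm⁴ = 7.957×10^-6 m⁴
Effective length L_e = K·L = 0.7 × 2.39 = 1.673 m
P_cr = π²EI / L_e² = π² × 14.0×10⁹ × 7.957×10^-6 / 1.673² = 3.928×10^5 N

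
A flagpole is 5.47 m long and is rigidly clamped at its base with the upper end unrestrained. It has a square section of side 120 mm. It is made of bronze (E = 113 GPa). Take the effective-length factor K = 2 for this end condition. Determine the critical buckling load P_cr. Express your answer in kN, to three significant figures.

I = a⁴/12 = 120⁴/12 = 1.728×10^7 mm⁴
I = 1.728×10^7 mm⁴ = 1.728×10^-5 m⁴
Effective length L_e = K·L = 2 × 5.47 = 10.94 m
P_cr = π²EI / L_e² = π² × 113×10⁹ × 1.728×10^-5 / 10.94² = 1.610×10^5 N

P_cr ≈ 161 kN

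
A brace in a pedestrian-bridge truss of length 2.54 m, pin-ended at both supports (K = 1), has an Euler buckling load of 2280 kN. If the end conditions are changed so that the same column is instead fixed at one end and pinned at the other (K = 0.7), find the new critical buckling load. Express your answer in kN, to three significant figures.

P_cr ∝ 1/K², so P_cr,new = P_cr,old × (K_old/K_new)² = 2280 × (1/0.7)²
= 2280 × 2.041 = 4650 kN

P_cr ≈ 4650 kN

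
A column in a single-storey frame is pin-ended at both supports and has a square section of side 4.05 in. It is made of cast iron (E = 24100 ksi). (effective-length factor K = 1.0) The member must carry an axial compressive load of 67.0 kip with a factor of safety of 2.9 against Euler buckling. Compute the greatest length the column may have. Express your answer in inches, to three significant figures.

L_max ≈ 166 in

I = a⁴/12 = 4.05⁴/12 = 22.42 in⁴
Required critical load P_cr = n·P = 2.9 × 67.0 = 194.3 kip = 1.943×10^5 lb
From P_cr = π²EI/(K·L)²:  L = (1/K)·√(π²EI/P_cr) = (1/1)·√(π²×2.41×10^7×22.42/1.943×10^5)
L = 166 in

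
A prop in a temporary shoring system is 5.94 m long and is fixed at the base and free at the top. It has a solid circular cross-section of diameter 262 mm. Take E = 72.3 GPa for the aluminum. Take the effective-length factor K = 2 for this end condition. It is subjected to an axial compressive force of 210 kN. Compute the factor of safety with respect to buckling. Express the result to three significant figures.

I = πd⁴/64 = π×262⁴/64 = 2.313×10^8 mm⁴
I = 2.313×10^8 mm⁴ = 2.313×10^-4 m⁴
Effective length L_e = K·L = 2 × 5.94 = 11.88 m
P_cr = π²EI / L_e² = π² × 72.3×10⁹ × 2.313×10^-4 / 11.88² = 1.169×10^6 N
Factor of safety n = P_cr / P = 1169.4 / 210 = 5.57

n ≈ 5.57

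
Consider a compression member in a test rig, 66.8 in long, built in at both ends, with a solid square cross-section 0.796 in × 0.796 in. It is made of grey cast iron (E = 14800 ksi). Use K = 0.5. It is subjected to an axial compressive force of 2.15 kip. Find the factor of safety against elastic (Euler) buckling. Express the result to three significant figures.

I = a⁴/12 = 0.796⁴/12 = 3.346×10^-2 in⁴
Effective length L_e = K·L = 0.5 × 66.8 = 33.40 in
P_cr = π²EI / L_e² = π² × 14800×10³ × 3.346×10^-2 / 33.40² = 4.381×10^3 lb
Factor of safety n = P_cr / P = 4.3807 / 2.15 = 2.04

n ≈ 2.04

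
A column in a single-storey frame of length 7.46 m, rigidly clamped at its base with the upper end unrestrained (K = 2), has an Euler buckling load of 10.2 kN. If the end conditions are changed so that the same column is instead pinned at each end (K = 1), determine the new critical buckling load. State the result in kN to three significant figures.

P_cr ≈ 40.8 kN

P_cr ∝ 1/K², so P_cr,new = P_cr,old × (K_old/K_new)² = 10.2 × (2/1)²
= 10.2 × 4.000 = 40.8 kN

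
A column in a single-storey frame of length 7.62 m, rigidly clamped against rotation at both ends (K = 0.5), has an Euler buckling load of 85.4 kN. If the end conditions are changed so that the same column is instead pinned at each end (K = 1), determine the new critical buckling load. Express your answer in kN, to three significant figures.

P_cr ∝ 1/K², so P_cr,new = P_cr,old × (K_old/K_new)² = 85.4 × (0.5/1)²
= 85.4 × 0.2500 = 21.4 kN

P_cr ≈ 21.4 kN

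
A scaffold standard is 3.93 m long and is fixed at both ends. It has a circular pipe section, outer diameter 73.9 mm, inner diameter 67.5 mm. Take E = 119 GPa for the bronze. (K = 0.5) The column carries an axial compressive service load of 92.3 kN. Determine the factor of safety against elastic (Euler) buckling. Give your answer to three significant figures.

n ≈ 1.47

d_o = 73.9 mm, d_i = 67.5 mm
I = π(d_o⁴ − d_i⁴)/64 = π(73.9⁴ − 67.50⁴)/64 = 4.450×10^5 mm⁴
I = 4.450×10^5 mm⁴ = 4.450×10^-7 m⁴
Effective length L_e = K·L = 0.5 × 3.93 = 1.965 m
P_cr = π²EI / L_e² = π² × 119×10⁹ × 4.450×10^-7 / 1.965² = 1.354×10^5 N
Factor of safety n = P_cr / P = 135.36 / 92.3 = 1.47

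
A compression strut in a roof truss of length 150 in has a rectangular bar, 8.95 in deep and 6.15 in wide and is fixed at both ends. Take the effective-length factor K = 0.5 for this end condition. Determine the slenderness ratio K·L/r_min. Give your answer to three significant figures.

Buckling occurs about the weak axis: I_min = h·b³/12 with b = 6.15 in (the shorter side).
I_min = 8.95×6.15³/12 = 173.5 in⁴
A = 55.04 in²;  r_min = √(I/A) = √(173.5/55.04) = 1.775 in
L_e = K·L = 0.5 × 150 = 75.00 in
λ = L_e / r_min = 75.000 / 1.775 = 42.2

λ ≈ 42.2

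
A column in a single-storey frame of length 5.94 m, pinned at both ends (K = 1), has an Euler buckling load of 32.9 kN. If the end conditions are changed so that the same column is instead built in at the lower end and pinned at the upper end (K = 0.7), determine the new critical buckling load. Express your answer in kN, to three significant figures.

P_cr ≈ 67.1 kN

P_cr ∝ 1/K², so P_cr,new = P_cr,old × (K_old/K_new)² = 32.9 × (1/0.7)²
= 32.9 × 2.041 = 67.1 kN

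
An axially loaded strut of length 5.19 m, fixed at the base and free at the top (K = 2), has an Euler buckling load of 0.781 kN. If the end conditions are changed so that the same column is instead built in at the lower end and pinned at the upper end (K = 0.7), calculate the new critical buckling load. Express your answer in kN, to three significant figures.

P_cr ∝ 1/K², so P_cr,new = P_cr,old × (K_old/K_new)² = 0.781 × (2/0.7)²
= 0.781 × 8.163 = 6.38 kN

P_cr ≈ 6.38 kN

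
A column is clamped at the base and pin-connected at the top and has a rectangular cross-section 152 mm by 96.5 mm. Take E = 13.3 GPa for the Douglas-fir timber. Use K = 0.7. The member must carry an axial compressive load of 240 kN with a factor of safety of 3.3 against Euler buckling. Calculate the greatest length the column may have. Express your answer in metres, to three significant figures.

Buckling occurs about the weak axis: I_min = h·b³/12 with b = 96.5 mm (the shorter side).
I_min = 152×96.5³/12 = 1.138×10^7 mm⁴
I = 1.138×10^-5 m⁴
Required critical load P_cr = n·P = 3.3 × 240 = 792.0 kN = 7.920×10^5 N
From P_cr = π²EI/(K·L)²:  L = (1/K)·√(π²EI/P_cr) = (1/0.7)·√(π²×1.33×10^10×1.138×10^-5/7.920×10^5)
L = 1.96 m

L_max ≈ 1.96 m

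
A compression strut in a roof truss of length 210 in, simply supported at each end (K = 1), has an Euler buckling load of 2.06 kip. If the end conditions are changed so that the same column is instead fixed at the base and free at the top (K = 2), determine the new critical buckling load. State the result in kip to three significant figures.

P_cr ≈ 0.515 kip

P_cr ∝ 1/K², so P_cr,new = P_cr,old × (K_old/K_new)² = 2.06 × (1/2)²
= 2.06 × 0.2500 = 0.515 kip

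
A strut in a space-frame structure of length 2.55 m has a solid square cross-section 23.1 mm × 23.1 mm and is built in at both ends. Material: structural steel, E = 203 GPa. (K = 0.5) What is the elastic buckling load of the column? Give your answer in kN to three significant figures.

P_cr ≈ 29.2 kN

I = a⁴/12 = 23.1⁴/12 = 2.373×10^4 mm⁴
I = 2.373×10^4 mm⁴ = 2.373×10^-8 m⁴
Effective length L_e = K·L = 0.5 × 2.55 = 1.275 m
P_cr = π²EI / L_e² = π² × 203×10⁹ × 2.373×10^-8 / 1.275² = 2.924×10^4 N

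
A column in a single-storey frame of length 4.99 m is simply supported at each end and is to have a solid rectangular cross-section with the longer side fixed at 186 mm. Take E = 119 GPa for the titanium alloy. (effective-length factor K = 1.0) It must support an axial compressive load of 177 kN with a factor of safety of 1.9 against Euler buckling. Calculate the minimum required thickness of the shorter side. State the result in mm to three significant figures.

b ≈ 77.2 mm

Required P_cr = n·P = 1.9 × 177 = 336.3 kN
L_e = K·L = 1 × 4.99 = 4.990 m
Required I = P_cr·L_e²/(π²E) = 3.363×10^5 × 4.990² / (π² × 1.19×10^11) = 7.130×10^-6 m⁴
I_req = 7.130×10^6 mm⁴
Rectangle, weak axis: I_min = h·b³/12 with h = 186 mm fixed  ⇒  b = (12I/h)^(1/3) = 77.2 mm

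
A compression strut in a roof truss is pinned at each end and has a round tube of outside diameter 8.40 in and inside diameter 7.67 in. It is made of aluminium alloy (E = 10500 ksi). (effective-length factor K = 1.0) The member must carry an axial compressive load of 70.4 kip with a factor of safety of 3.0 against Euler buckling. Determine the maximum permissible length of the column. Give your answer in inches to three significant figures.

d_o = 8.40 in, d_i = 7.67 in
I = π(d_o⁴ − d_i⁴)/64 = π(8.40⁴ − 7.670⁴)/64 = 74.51 in⁴
Required critical load P_cr = n·P = 3.0 × 70.4 = 211.2 kip = 2.112×10^5 lb
From P_cr = π²EI/(K·L)²:  L = (1/K)·√(π²EI/P_cr) = (1/1)·√(π²×1.05×10^7×74.51/2.112×10^5)
L = 191 in

L_max ≈ 191 in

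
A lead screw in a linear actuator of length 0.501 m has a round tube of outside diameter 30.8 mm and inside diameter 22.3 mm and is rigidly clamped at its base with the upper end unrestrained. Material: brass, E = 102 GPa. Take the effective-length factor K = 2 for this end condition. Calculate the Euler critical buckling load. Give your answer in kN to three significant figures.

P_cr ≈ 32.1 kN

d_o = 30.8 mm, d_i = 22.3 mm
I = π(d_o⁴ − d_i⁴)/64 = π(30.8⁴ − 22.30⁴)/64 = 3.204×10^4 mm⁴
I = 3.204×10^4 mm⁴ = 3.204×10^-8 m⁴
Effective length L_e = K·L = 2 × 0.501 = 1.002 m
P_cr = π²EI / L_e² = π² × 102×10⁹ × 3.204×10^-8 / 1.002² = 3.212×10^4 N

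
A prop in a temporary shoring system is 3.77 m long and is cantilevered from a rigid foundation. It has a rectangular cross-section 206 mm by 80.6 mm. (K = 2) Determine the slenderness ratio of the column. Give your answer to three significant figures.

λ ≈ 324

Buckling occurs about the weak axis: I_min = h·b³/12 with b = 80.6 mm (the shorter side).
I_min = 206×80.6³/12 = 8.989×10^6 mm⁴
A = 1.660×10^4 mm²;  r_min = √(I/A) = √(8.989×10^6/1.660×10^4) = 23.27 mm
L_e = K·L = 2 × 3.77 m = 7.540 m = 7540.0 mm
λ = L_e / r_min = 7540.0 / 23.27 = 324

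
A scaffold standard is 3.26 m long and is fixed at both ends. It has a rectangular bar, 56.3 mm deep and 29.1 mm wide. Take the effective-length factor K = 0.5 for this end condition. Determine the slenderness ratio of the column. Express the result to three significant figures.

λ ≈ 194

For a rectangle r_min = b/√12 = 29.1/√12 = 8.400 mm
L_e = K·L = 0.5 × 3.26 m = 1.630 m = 1630.0 mm
λ = L_e / r_min = 1630.0 / 8.400 = 194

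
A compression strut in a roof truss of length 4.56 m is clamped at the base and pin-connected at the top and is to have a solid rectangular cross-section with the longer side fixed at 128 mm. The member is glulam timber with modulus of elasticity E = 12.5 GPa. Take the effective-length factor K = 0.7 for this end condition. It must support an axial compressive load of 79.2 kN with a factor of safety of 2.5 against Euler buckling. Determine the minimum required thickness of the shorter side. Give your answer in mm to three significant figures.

Required P_cr = n·P = 2.5 × 79.2 = 198.0 kN
L_e = K·L = 0.7 × 4.56 = 3.192 m
Required I = P_cr·L_e²/(π²E) = 1.980×10^5 × 3.192² / (π² × 1.25×10^10) = 1.635×10^-5 m⁴
I_req = 1.635×10^7 mm⁴
Rectangle, weak axis: I_min = h·b³/12 with h = 128 mm fixed  ⇒  b = (12I/h)^(1/3) = 115 mm

b ≈ 115 mm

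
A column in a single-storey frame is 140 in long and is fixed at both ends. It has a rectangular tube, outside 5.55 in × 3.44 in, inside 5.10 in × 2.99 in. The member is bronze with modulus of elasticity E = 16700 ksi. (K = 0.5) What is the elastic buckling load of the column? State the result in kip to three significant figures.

Weak-axis I_min = (h_o·b_o³ − h_i·b_i³)/12 with b_o = 3.44, b_i = 2.990 in (shorter outer/inner sides).
I_min = (5.55×3.44³ − 5.100×2.990³)/12 = 7.467 in⁴
Effective length L_e = K·L = 0.5 × 140 = 70.00 in
P_cr = π²EI / L_e² = π² × 16700×10³ × 7.467 / 70.00² = 2.512×10^5 lb

P_cr ≈ 251 kip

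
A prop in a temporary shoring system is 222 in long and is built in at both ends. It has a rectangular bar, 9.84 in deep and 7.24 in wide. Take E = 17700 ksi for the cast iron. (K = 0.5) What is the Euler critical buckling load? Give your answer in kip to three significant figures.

P_cr ≈ 4410 kip

Buckling occurs about the weak axis: I_min = h·b³/12 with b = 7.24 in (the shorter side).
I_min = 9.84×7.24³/12 = 311.2 in⁴
Effective length L_e = K·L = 0.5 × 222 = 111.0 in
P_cr = π²EI / L_e² = π² × 17700×10³ × 311.2 / 111.0² = 4.412×10^6 lb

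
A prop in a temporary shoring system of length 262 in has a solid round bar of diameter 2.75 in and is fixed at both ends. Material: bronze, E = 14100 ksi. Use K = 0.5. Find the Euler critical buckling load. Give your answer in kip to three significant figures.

I = πd⁴/64 = π×2.75⁴/64 = 2.807 in⁴
Effective length L_e = K·L = 0.5 × 262 = 131.0 in
P_cr = π²EI / L_e² = π² × 14100×10³ × 2.807 / 131.0² = 2.277×10^4 lb

P_cr ≈ 22.8 kip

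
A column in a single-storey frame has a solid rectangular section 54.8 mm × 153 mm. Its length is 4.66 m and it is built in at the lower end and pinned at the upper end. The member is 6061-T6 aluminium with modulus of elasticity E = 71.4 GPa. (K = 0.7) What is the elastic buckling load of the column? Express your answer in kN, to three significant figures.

P_cr ≈ 139 kN

Buckling occurs about the weak axis: I_min = h·b³/12 with b = 54.8 mm (the shorter side).
I_min = 153×54.8³/12 = 2.098×10^6 mm⁴
I = 2.098×10^6 mm⁴ = 2.098×10^-6 m⁴
Effective length L_e = K·L = 0.7 × 4.66 = 3.262 m
P_cr = π²EI / L_e² = π² × 71.4×10⁹ × 2.098×10^-6 / 3.262² = 1.390×10^5 N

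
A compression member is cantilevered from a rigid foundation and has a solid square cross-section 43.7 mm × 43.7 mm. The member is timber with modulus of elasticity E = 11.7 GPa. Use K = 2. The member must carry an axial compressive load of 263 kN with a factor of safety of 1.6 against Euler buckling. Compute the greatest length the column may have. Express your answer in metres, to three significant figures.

L_max ≈ 0.144 m

I = a⁴/12 = 43.7⁴/12 = 3.039×10^5 mm⁴
I = 3.039×10^-7 m⁴
Required critical load P_cr = n·P = 1.6 × 263 = 420.8 kN = 4.208×10^5 N
From P_cr = π²EI/(K·L)²:  L = (1/K)·√(π²EI/P_cr) = (1/2)·√(π²×1.17×10^10×3.039×10^-7/4.208×10^5)
L = 0.144 m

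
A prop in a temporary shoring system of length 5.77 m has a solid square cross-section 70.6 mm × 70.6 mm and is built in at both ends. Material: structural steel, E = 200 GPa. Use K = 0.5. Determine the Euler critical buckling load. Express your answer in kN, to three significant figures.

P_cr ≈ 491 kN

I = a⁴/12 = 70.6⁴/12 = 2.070×10^6 mm⁴
I = 2.070×10^6 mm⁴ = 2.070×10^-6 m⁴
Effective length L_e = K·L = 0.5 × 5.77 = 2.885 m
P_cr = π²EI / L_e² = π² × 200×10⁹ × 2.070×10^-6 / 2.885² = 4.910×10^5 N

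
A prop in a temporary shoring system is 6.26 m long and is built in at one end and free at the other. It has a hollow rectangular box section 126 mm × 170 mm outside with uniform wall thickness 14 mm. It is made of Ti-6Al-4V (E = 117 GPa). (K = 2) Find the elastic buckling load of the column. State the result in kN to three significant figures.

Inner dimensions: h_i = 170 − 2×14 = 142.0 mm, b_i = 126 − 2×14 = 98.00 mm
Weak-axis I_min = (h_o·b_o³ − h_i·b_i³)/12 with b_o = 126, b_i = 98.00 mm (shorter outer/inner sides).
I_min = (170×126³ − 142.0×98.00³)/12 = 1.720×10^7 mm⁴
I = 1.720×10^7 mm⁴ = 1.720×10^-5 m⁴
Effective length L_e = K·L = 2 × 6.26 = 12.52 m
P_cr = π²EI / L_e² = π² × 117×10⁹ × 1.720×10^-5 / 12.52² = 1.267×10^5 N

P_cr ≈ 127 kN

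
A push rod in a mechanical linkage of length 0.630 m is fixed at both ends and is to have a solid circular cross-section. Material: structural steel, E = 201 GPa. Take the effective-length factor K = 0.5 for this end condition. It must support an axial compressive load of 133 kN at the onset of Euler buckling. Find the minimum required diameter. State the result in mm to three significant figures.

L_e = K·L = 0.5 × 0.630 = 0.3150 m
Required I = P_cr·L_e²/(π²E) = 1.330×10^5 × 0.3150² / (π² × 2.01×10^11) = 6.652×10^-9 m⁴
I_req = 6.652×10^3 mm⁴
Solid circle: I = πd⁴/64  ⇒  d = (64I/π)^(1/4) = (64×6.652×10^3/π)^(1/4) = 19.2 mm

d ≈ 19.2 mm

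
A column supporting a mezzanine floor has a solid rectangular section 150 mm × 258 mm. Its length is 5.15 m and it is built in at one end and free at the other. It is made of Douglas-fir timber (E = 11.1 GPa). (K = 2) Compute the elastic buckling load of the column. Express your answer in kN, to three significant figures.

P_cr ≈ 74.9 kN

Buckling occurs about the weak axis: I_min = h·b³/12 with b = 150 mm (the shorter side).
I_min = 258×150³/12 = 7.256×10^7 mm⁴
I = 7.256×10^7 mm⁴ = 7.256×10^-5 m⁴
Effective length L_e = K·L = 2 × 5.15 = 10.30 m
P_cr = π²EI / L_e² = π² × 11.1×10⁹ × 7.256×10^-5 / 10.30² = 7.493×10^4 N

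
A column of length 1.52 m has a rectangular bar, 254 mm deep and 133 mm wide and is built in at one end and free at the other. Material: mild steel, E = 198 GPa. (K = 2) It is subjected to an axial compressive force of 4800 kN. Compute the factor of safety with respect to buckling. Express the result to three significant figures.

Buckling occurs about the weak axis: I_min = h·b³/12 with b = 133 mm (the shorter side).
I_min = 254×133³/12 = 4.980×10^7 mm⁴
I = 4.980×10^7 mm⁴ = 4.980×10^-5 m⁴
Effective length L_e = K·L = 2 × 1.52 = 3.040 m
P_cr = π²EI / L_e² = π² × 198×10⁹ × 4.980×10^-5 / 3.040² = 1.053×10^7 N
Factor of safety n = P_cr / P = 10530 / 4800 = 2.19

n ≈ 2.19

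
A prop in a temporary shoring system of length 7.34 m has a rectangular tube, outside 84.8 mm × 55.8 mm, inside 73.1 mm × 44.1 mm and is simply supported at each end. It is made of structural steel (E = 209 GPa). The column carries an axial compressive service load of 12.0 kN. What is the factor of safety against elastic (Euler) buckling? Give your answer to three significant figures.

Weak-axis I_min = (h_o·b_o³ − h_i·b_i³)/12 with b_o = 55.8, b_i = 44.10 mm (shorter outer/inner sides).
I_min = (84.8×55.8³ − 73.10×44.10³)/12 = 7.053×10^5 mm⁴
I = 7.053×10^5 mm⁴ = 7.053×10^-7 m⁴
Effective length L_e = K·L = 1 × 7.34 = 7.340 m
P_cr = π²EI / L_e² = π² × 209×10⁹ × 7.053×10^-7 / 7.340² = 2.700×10^4 N
Factor of safety n = P_cr / P = 27.004 / 12.0 = 2.25

n ≈ 2.25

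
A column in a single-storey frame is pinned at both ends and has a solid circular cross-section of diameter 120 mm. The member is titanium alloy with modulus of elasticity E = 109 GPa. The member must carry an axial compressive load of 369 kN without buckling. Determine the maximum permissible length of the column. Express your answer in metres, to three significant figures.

L_max ≈ 5.45 m

I = πd⁴/64 = π×120⁴/64 = 1.018×10^7 mm⁴
I = 1.018×10^-5 m⁴
At the buckling limit P_cr = P = 3.690×10^5 N
From P_cr = π²EI/(K·L)²:  L = (1/K)·√(π²EI/P_cr) = (1/1)·√(π²×1.09×10^11×1.018×10^-5/3.690×10^5)
L = 5.45 m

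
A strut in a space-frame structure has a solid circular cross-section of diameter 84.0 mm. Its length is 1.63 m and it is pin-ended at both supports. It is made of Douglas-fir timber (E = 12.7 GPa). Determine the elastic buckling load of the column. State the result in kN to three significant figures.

P_cr ≈ 115 kN

I = πd⁴/64 = π×84.0⁴/64 = 2.444×10^6 mm⁴
I = 2.444×10^6 mm⁴ = 2.444×10^-6 m⁴
Effective length L_e = K·L = 1 × 1.63 = 1.630 m
P_cr = π²EI / L_e² = π² × 12.7×10⁹ × 2.444×10^-6 / 1.630² = 1.153×10^5 N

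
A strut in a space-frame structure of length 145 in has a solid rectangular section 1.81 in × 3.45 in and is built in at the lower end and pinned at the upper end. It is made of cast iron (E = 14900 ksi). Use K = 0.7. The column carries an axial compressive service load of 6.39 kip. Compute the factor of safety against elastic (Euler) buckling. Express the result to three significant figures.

n ≈ 3.81

Buckling occurs about the weak axis: I_min = h·b³/12 with b = 1.81 in (the shorter side).
I_min = 3.45×1.81³/12 = 1.705 in⁴
Effective length L_e = K·L = 0.7 × 145 = 101.5 in
P_cr = π²EI / L_e² = π² × 14900×10³ × 1.705 / 101.5² = 2.433×10^4 lb
Factor of safety n = P_cr / P = 24.335 / 6.39 = 3.81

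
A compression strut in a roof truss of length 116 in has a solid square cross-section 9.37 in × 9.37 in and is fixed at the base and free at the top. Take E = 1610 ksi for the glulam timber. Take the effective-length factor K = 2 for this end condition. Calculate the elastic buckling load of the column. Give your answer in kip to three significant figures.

P_cr ≈ 190 kip

I = a⁴/12 = 9.37⁴/12 = 642.4 in⁴
Effective length L_e = K·L = 2 × 116 = 232.0 in
P_cr = π²EI / L_e² = π² × 1610×10³ × 642.4 / 232.0² = 1.896×10^5 lb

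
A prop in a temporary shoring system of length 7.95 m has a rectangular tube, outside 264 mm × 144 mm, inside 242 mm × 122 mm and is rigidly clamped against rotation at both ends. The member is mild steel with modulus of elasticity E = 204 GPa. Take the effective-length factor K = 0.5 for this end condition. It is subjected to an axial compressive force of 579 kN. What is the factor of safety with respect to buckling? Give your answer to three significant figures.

Weak-axis I_min = (h_o·b_o³ − h_i·b_i³)/12 with b_o = 144, b_i = 122.0 mm (shorter outer/inner sides).
I_min = (264×144³ − 242.0×122.0³)/12 = 2.907×10^7 mm⁴
I = 2.907×10^7 mm⁴ = 2.907×10^-5 m⁴
Effective length L_e = K·L = 0.5 × 7.95 = 3.975 m
P_cr = π²EI / L_e² = π² × 204×10⁹ × 2.907×10^-5 / 3.975² = 3.705×10^6 N
Factor of safety n = P_cr / P = 3704.5 / 579 = 6.40

n ≈ 6.40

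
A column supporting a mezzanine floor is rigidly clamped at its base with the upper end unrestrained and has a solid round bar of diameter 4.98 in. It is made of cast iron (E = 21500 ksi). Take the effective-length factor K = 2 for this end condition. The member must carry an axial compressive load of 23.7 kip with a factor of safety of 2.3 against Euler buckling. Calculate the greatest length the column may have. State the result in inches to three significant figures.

I = πd⁴/64 = π×4.98⁴/64 = 30.19 in⁴
Required critical load P_cr = n·P = 2.3 × 23.7 = 54.51 kip = 5.451×10^4 lb
From P_cr = π²EI/(K·L)²:  L = (1/K)·√(π²EI/P_cr) = (1/2)·√(π²×2.15×10^7×30.19/5.451×10^4)
L = 171 in

L_max ≈ 171 in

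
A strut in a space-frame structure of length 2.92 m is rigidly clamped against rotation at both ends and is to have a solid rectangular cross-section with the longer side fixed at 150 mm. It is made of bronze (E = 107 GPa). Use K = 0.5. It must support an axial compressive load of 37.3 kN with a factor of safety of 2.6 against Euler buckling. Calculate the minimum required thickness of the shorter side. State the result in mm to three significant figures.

b ≈ 25.0 mm

Required P_cr = n·P = 2.6 × 37.3 = 96.98 kN
L_e = K·L = 0.5 × 2.92 = 1.460 m
Required I = P_cr·L_e²/(π²E) = 9.698×10^4 × 1.460² / (π² × 1.07×10^11) = 1.958×10^-7 m⁴
I_req = 1.958×10^5 mm⁴
Rectangle, weak axis: I_min = h·b³/12 with h = 150 mm fixed  ⇒  b = (12I/h)^(1/3) = 25.0 mm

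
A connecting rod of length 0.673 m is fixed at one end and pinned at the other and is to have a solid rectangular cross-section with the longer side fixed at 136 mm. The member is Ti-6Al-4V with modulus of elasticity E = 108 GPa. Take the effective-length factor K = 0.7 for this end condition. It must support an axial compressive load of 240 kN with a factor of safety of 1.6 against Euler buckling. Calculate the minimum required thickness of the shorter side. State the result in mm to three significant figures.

b ≈ 19.2 mm

Required P_cr = n·P = 1.6 × 240 = 384.0 kN
L_e = K·L = 0.7 × 0.673 = 0.4711 m
Required I = P_cr·L_e²/(π²E) = 3.840×10^5 × 0.4711² / (π² × 1.08×10^11) = 7.995×10^-8 m⁴
I_req = 7.995×10^4 mm⁴
Rectangle, weak axis: I_min = h·b³/12 with h = 136 mm fixed  ⇒  b = (12I/h)^(1/3) = 19.2 mm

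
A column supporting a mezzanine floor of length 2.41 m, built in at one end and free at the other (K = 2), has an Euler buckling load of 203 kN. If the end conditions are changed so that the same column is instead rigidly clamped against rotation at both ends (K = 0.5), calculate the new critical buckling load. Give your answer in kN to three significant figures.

P_cr ∝ 1/K², so P_cr,new = P_cr,old × (K_old/K_new)² = 203 × (2/0.5)²
= 203 × 16.00 = 3250 kN

P_cr ≈ 3250 kN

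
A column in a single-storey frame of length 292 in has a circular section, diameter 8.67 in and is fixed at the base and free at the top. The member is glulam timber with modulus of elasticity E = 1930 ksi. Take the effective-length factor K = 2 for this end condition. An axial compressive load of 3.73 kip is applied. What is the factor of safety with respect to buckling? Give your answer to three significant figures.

I = πd⁴/64 = π×8.67⁴/64 = 277.4 in⁴
Effective length L_e = K·L = 2 × 292 = 584.0 in
P_cr = π²EI / L_e² = π² × 1930×10³ × 277.4 / 584.0² = 1.549×10^4 lb
Factor of safety n = P_cr / P = 15.491 / 3.73 = 4.15

n ≈ 4.15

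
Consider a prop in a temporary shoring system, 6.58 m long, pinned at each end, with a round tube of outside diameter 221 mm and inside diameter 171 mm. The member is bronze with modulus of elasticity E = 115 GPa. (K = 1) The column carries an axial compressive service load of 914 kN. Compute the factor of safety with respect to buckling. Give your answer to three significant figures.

n ≈ 2.15

d_o = 221 mm, d_i = 171 mm
I = π(d_o⁴ − d_i⁴)/64 = π(221⁴ − 171.0⁴)/64 = 7.512×10^7 mm⁴
I = 7.512×10^7 mm⁴ = 7.512×10^-5 m⁴
Effective length L_e = K·L = 1 × 6.58 = 6.580 m
P_cr = π²EI / L_e² = π² × 115×10⁹ × 7.512×10^-5 / 6.580² = 1.969×10^6 N
Factor of safety n = P_cr / P = 1969.3 / 914 = 2.15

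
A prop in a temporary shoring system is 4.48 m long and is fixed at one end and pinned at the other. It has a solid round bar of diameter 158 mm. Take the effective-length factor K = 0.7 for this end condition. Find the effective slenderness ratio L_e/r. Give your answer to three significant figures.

λ ≈ 79.4

I = πd⁴/64 = π×158⁴/64 = 3.059×10^7 mm⁴
A = 1.961×10^4 mm²;  r_min = √(I/A) = √(3.059×10^7/1.961×10^4) = 39.50 mm
L_e = K·L = 0.7 × 4.48 m = 3.136 m = 3136.0 mm
λ = L_e / r_min = 3136.0 / 39.50 = 79.4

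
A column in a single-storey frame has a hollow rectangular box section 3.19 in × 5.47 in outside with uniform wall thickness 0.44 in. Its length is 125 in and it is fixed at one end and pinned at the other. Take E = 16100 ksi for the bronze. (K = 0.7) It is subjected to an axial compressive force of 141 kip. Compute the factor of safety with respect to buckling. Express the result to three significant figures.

n ≈ 1.48

Inner dimensions: h_i = 5.47 − 2×0.44 = 4.590 in, b_i = 3.19 − 2×0.44 = 2.310 in
Weak-axis I_min = (h_o·b_o³ − h_i·b_i³)/12 with b_o = 3.19, b_i = 2.310 in (shorter outer/inner sides).
I_min = (5.47×3.19³ − 4.590×2.310³)/12 = 10.08 in⁴
Effective length L_e = K·L = 0.7 × 125 = 87.50 in
P_cr = π²EI / L_e² = π² × 16100×10³ × 10.08 / 87.50² = 2.093×10^5 lb
Factor of safety n = P_cr / P = 209.25 / 141 = 1.48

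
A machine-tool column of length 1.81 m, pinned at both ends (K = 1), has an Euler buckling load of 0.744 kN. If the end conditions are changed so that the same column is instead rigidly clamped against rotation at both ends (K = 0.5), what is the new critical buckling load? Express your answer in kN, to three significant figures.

P_cr ∝ 1/K², so P_cr,new = P_cr,old × (K_old/K_new)² = 0.744 × (1/0.5)²
= 0.744 × 4.000 = 2.98 kN

P_cr ≈ 2.98 kN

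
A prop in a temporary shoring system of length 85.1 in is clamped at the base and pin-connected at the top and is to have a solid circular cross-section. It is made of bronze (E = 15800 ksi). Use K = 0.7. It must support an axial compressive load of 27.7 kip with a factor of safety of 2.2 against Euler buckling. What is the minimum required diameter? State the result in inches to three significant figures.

Required P_cr = n·P = 2.2 × 27.7 = 60.94 kip
L_e = K·L = 0.7 × 85.1 = 59.57 in
Required I = P_cr·L_e²/(π²E) = 6.094×10^4 × 59.57² / (π² × 1.58×10^7) = 1.387 in⁴
Solid circle: I = πd⁴/64  ⇒  d = (64I/π)^(1/4) = (64×1.387/π)^(1/4) = 2.31 in

d ≈ 2.31 in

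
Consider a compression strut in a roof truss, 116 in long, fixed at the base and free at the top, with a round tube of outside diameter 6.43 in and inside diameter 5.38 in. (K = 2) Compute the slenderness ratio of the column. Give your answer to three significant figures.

d_o = 6.43 in, d_i = 5.38 in
I = π(d_o⁴ − d_i⁴)/64 = π(6.43⁴ − 5.380⁴)/64 = 42.79 in⁴
A = 9.739 in²;  r_min = √(I/A) = √(42.79/9.739) = 2.096 in
L_e = K·L = 2 × 116 = 232.0 in
λ = L_e / r_min = 232.00 / 2.096 = 111

λ ≈ 111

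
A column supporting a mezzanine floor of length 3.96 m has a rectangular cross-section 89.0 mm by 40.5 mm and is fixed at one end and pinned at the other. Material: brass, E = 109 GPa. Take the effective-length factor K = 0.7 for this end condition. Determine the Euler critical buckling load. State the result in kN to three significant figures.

P_cr ≈ 69.0 kN

Buckling occurs about the weak axis: I_min = h·b³/12 with b = 40.5 mm (the shorter side).
I_min = 89.0×40.5³/12 = 4.927×10^5 mm⁴
I = 4.927×10^5 mm⁴ = 4.927×10^-7 m⁴
Effective length L_e = K·L = 0.7 × 3.96 = 2.772 m
P_cr = π²EI / L_e² = π² × 109×10⁹ × 4.927×10^-7 / 2.772² = 6.898×10^4 N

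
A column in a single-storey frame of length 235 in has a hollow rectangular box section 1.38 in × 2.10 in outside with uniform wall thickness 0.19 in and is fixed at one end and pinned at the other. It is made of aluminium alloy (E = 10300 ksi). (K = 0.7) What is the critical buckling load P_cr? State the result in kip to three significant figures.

Inner dimensions: h_i = 2.10 − 2×0.19 = 1.720 in, b_i = 1.38 − 2×0.19 = 1.000 in
Weak-axis I_min = (h_o·b_o³ − h_i·b_i³)/12 with b_o = 1.38, b_i = 1.000 in (shorter outer/inner sides).
I_min = (2.10×1.38³ − 1.720×1.000³)/12 = 0.3166 in⁴
Effective length L_e = K·L = 0.7 × 235 = 164.5 in
P_cr = π²EI / L_e² = π² × 10300×10³ × 0.3166 / 164.5² = 1.189×10^3 lb

P_cr ≈ 1.19 kip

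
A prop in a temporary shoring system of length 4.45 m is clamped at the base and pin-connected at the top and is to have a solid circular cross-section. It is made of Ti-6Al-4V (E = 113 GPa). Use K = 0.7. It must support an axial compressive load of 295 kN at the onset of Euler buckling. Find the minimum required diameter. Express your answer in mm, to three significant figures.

L_e = K·L = 0.7 × 4.45 = 3.115 m
Required I = P_cr·L_e²/(π²E) = 2.950×10^5 × 3.115² / (π² × 1.13×10^11) = 2.567×10^-6 m⁴
I_req = 2.567×10^6 mm⁴
Solid circle: I = πd⁴/64  ⇒  d = (64I/π)^(1/4) = (64×2.567×10^6/π)^(1/4) = 85.0 mm

d ≈ 85.0 mm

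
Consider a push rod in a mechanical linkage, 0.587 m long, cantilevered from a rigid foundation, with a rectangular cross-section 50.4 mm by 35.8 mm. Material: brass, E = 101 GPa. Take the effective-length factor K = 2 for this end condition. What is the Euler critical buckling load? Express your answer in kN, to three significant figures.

Buckling occurs about the weak axis: I_min = h·b³/12 with b = 35.8 mm (the shorter side).
I_min = 50.4×35.8³/12 = 1.927×10^5 mm⁴
I = 1.927×10^5 mm⁴ = 1.927×10^-7 m⁴
Effective length L_e = K·L = 2 × 0.587 = 1.174 m
P_cr = π²EI / L_e² = π² × 101×10⁹ × 1.927×10^-7 / 1.174² = 1.394×10^5 N

P_cr ≈ 139 kN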